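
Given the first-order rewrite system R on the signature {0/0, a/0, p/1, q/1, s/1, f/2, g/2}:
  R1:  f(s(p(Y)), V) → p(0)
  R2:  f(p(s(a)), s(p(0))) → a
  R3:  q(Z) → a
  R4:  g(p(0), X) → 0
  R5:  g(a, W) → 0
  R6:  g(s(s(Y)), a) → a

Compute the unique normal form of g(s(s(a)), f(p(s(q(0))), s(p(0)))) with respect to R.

a

1. g(s(s(a)), f(p(s(q(0))), s(p(0))))  →  g(s(s(a)), f(p(s(a)), s(p(0))))   [R3 at 2.1.1.1]
2. g(s(s(a)), f(p(s(a)), s(p(0))))  →  g(s(s(a)), a)   [R2 at 2]
3. g(s(s(a)), a)  →  a   [R6 at ε]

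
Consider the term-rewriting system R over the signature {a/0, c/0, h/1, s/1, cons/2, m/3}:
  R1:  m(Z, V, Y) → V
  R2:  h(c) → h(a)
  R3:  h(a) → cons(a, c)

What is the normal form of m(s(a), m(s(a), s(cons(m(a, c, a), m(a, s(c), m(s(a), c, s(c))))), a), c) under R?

1. m(s(a), m(s(a), s(cons(m(a, c, a), m(a, s(c), m(s(a), c, s(c))))), a), c)  →  m(s(a), s(cons(m(a, c, a), m(a, s(c), m(s(a), c, s(c))))), a)   [R1 at ε]
2. m(s(a), s(cons(m(a, c, a), m(a, s(c), m(s(a), c, s(c))))), a)  →  s(cons(m(a, c, a), m(a, s(c), m(s(a), c, s(c)))))   [R1 at ε]
3. s(cons(m(a, c, a), m(a, s(c), m(s(a), c, s(c)))))  →  s(cons(c, m(a, s(c), m(s(a), c, s(c)))))   [R1 at 1.1]
4. s(cons(c, m(a, s(c), m(s(a), c, s(c)))))  →  s(cons(c, s(c)))   [R1 at 1.2]

s(cons(c, s(c)))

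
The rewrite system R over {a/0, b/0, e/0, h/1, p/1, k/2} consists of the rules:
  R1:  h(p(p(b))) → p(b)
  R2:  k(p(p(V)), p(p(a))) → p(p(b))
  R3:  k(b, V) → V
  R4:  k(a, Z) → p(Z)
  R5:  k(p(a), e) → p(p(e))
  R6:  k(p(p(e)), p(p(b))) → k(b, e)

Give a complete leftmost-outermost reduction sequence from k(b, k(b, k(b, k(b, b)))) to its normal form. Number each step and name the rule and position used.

b

1. k(b, k(b, k(b, k(b, b))))  →  k(b, k(b, k(b, b)))   [R3 at ε]
2. k(b, k(b, k(b, b)))  →  k(b, k(b, b))   [R3 at ε]
3. k(b, k(b, b))  →  k(b, b)   [R3 at ε]
4. k(b, b)  →  b   [R3 at ε]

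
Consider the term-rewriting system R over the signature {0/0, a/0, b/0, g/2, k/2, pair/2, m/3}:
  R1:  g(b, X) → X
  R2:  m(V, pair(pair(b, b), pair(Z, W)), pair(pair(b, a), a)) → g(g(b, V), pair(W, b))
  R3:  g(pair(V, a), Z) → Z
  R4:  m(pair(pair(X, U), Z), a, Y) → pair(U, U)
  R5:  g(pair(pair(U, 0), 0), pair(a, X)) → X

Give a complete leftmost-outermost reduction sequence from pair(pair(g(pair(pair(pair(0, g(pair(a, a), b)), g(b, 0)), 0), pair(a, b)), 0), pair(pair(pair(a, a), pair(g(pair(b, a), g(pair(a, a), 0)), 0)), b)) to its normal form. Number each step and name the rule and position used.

1. pair(pair(g(pair(pair(pair(0, g(pair(a, a), b)), g(b, 0)), 0), pair(a, b)), 0), pair(pair(pair(a, a), pair(g(pair(b, a), g(pair(a, a), 0)), 0)), b))  →  pair(pair(g(pair(pair(pair(0, b), g(b, 0)), 0), pair(a, b)), 0), pair(pair(pair(a, a), pair(g(pair(b, a), g(pair(a, a), 0)), 0)), b))   [R3 at 1.1.1.1.1.2]
2. pair(pair(g(pair(pair(pair(0, b), g(b, 0)), 0), pair(a, b)), 0), pair(pair(pair(a, a), pair(g(pair(b, a), g(pair(a, a), 0)), 0)), b))  →  pair(pair(g(pair(pair(pair(0, b), 0), 0), pair(a, b)), 0), pair(pair(pair(a, a), pair(g(pair(b, a), g(pair(a, a), 0)), 0)), b))   [R1 at 1.1.1.1.2]
3. pair(pair(g(pair(pair(pair(0, b), 0), 0), pair(a, b)), 0), pair(pair(pair(a, a), pair(g(pair(b, a), g(pair(a, a), 0)), 0)), b))  →  pair(pair(b, 0), pair(pair(pair(a, a), pair(g(pair(b, a), g(pair(a, a), 0)), 0)), b))   [R5 at 1.1]
4. pair(pair(b, 0), pair(pair(pair(a, a), pair(g(pair(b, a), g(pair(a, a), 0)), 0)), b))  →  pair(pair(b, 0), pair(pair(pair(a, a), pair(g(pair(a, a), 0), 0)), b))   [R3 at 2.1.2.1]
5. pair(pair(b, 0), pair(pair(pair(a, a), pair(g(pair(a, a), 0), 0)), b))  →  pair(pair(b, 0), pair(pair(pair(a, a), pair(0, 0)), b))   [R3 at 2.1.2.1]

pair(pair(b, 0), pair(pair(pair(a, a), pair(0, 0)), b))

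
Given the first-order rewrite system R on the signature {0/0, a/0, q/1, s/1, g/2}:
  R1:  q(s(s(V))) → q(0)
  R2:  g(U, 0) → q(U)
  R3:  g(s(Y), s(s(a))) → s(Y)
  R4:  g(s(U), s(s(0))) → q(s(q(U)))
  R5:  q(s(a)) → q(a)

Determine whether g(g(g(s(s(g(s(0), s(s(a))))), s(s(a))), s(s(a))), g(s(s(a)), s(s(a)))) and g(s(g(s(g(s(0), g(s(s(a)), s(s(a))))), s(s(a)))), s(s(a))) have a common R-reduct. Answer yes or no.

Reduce t₁ = g(g(g(s(s(g(s(0), s(s(a))))), s(s(a))), s(s(a))), g(s(s(a)), s(s(a)))):
1. g(g(g(s(s(g(s(0), s(s(a))))), s(s(a))), s(s(a))), g(s(s(a)), s(s(a))))  →  g(g(s(s(g(s(0), s(s(a))))), s(s(a))), g(s(s(a)), s(s(a))))   [R3 at 1.1]
2. g(g(s(s(g(s(0), s(s(a))))), s(s(a))), g(s(s(a)), s(s(a))))  →  g(s(s(g(s(0), s(s(a))))), g(s(s(a)), s(s(a))))   [R3 at 1]
3. g(s(s(g(s(0), s(s(a))))), g(s(s(a)), s(s(a))))  →  g(s(s(s(0))), g(s(s(a)), s(s(a))))   [R3 at 1.1.1]
4. g(s(s(s(0))), g(s(s(a)), s(s(a))))  →  g(s(s(s(0))), s(s(a)))   [R3 at 2]
5. g(s(s(s(0))), s(s(a)))  →  s(s(s(0)))   [R3 at ε]

Reduce t₂ = g(s(g(s(g(s(0), g(s(s(a)), s(s(a))))), s(s(a)))), s(s(a))):
1. g(s(g(s(g(s(0), g(s(s(a)), s(s(a))))), s(s(a)))), s(s(a)))  →  s(g(s(g(s(0), g(s(s(a)), s(s(a))))), s(s(a))))   [R3 at ε]
2. s(g(s(g(s(0), g(s(s(a)), s(s(a))))), s(s(a))))  →  s(s(g(s(0), g(s(s(a)), s(s(a))))))   [R3 at 1]
3. s(s(g(s(0), g(s(s(a)), s(s(a))))))  →  s(s(g(s(0), s(s(a)))))   [R3 at 1.1.2]
4. s(s(g(s(0), s(s(a)))))  →  s(s(s(0)))   [R3 at 1.1]

yes — NF(t₁) = s(s(s(0))), NF(t₂) = s(s(s(0)))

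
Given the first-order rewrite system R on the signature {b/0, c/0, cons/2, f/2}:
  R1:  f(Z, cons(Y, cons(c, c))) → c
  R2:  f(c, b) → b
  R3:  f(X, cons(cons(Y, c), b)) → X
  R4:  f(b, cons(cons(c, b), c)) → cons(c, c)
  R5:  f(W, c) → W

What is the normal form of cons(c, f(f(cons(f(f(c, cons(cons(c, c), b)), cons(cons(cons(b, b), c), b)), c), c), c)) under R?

1. cons(c, f(f(cons(f(f(c, cons(cons(c, c), b)), cons(cons(cons(b, b), c), b)), c), c), c))  →  cons(c, f(cons(f(f(c, cons(cons(c, c), b)), cons(cons(cons(b, b), c), b)), c), c))   [R5 at 2]
2. cons(c, f(cons(f(f(c, cons(cons(c, c), b)), cons(cons(cons(b, b), c), b)), c), c))  →  cons(c, cons(f(f(c, cons(cons(c, c), b)), cons(cons(cons(b, b), c), b)), c))   [R5 at 2]
3. cons(c, cons(f(f(c, cons(cons(c, c), b)), cons(cons(cons(b, b), c), b)), c))  →  cons(c, cons(f(c, cons(cons(c, c), b)), c))   [R3 at 2.1]
4. cons(c, cons(f(c, cons(cons(c, c), b)), c))  →  cons(c, cons(c, c))   [R3 at 2.1]

cons(c, cons(c, c))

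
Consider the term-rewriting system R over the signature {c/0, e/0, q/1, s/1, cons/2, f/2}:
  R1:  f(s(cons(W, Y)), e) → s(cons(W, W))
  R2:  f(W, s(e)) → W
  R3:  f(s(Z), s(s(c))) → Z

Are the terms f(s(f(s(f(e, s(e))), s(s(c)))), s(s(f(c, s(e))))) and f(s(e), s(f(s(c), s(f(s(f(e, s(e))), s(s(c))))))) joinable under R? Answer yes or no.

Reduce t₁ = f(s(f(s(f(e, s(e))), s(s(c)))), s(s(f(c, s(e))))):
1. f(s(f(s(f(e, s(e))), s(s(c)))), s(s(f(c, s(e)))))  →  f(s(f(e, s(e))), s(s(f(c, s(e)))))   [R3 at 1.1]
2. f(s(f(e, s(e))), s(s(f(c, s(e)))))  →  f(s(e), s(s(f(c, s(e)))))   [R2 at 1.1]
3. f(s(e), s(s(f(c, s(e)))))  →  f(s(e), s(s(c)))   [R2 at 2.1.1]
4. f(s(e), s(s(c)))  →  e   [R3 at ε]

Reduce t₂ = f(s(e), s(f(s(c), s(f(s(f(e, s(e))), s(s(c))))))):
1. f(s(e), s(f(s(c), s(f(s(f(e, s(e))), s(s(c)))))))  →  f(s(e), s(f(s(c), s(f(e, s(e))))))   [R3 at 2.1.2.1]
2. f(s(e), s(f(s(c), s(f(e, s(e))))))  →  f(s(e), s(f(s(c), s(e))))   [R2 at 2.1.2.1]
3. f(s(e), s(f(s(c), s(e))))  →  f(s(e), s(s(c)))   [R2 at 2.1]
4. f(s(e), s(s(c)))  →  e   [R3 at ε]

yes — NF(t₁) = e, NF(t₂) = e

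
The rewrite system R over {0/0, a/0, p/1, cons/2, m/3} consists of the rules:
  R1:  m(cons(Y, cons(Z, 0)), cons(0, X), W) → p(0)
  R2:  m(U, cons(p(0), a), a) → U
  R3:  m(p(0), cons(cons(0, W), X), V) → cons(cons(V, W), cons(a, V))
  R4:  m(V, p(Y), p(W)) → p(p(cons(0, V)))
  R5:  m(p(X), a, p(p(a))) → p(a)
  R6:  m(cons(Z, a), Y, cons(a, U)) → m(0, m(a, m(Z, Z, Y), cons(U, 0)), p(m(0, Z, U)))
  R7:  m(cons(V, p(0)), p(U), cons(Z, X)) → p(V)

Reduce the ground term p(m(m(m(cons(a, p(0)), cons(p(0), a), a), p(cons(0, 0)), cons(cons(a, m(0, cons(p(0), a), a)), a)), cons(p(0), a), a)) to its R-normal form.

p(p(a))

1. p(m(m(m(cons(a, p(0)), cons(p(0), a), a), p(cons(0, 0)), cons(cons(a, m(0, cons(p(0), a), a)), a)), cons(p(0), a), a))  →  p(m(m(cons(a, p(0)), cons(p(0), a), a), p(cons(0, 0)), cons(cons(a, m(0, cons(p(0), a), a)), a)))   [R2 at 1]
2. p(m(m(cons(a, p(0)), cons(p(0), a), a), p(cons(0, 0)), cons(cons(a, m(0, cons(p(0), a), a)), a)))  →  p(m(cons(a, p(0)), p(cons(0, 0)), cons(cons(a, m(0, cons(p(0), a), a)), a)))   [R2 at 1.1]
3. p(m(cons(a, p(0)), p(cons(0, 0)), cons(cons(a, m(0, cons(p(0), a), a)), a)))  →  p(p(a))   [R7 at 1]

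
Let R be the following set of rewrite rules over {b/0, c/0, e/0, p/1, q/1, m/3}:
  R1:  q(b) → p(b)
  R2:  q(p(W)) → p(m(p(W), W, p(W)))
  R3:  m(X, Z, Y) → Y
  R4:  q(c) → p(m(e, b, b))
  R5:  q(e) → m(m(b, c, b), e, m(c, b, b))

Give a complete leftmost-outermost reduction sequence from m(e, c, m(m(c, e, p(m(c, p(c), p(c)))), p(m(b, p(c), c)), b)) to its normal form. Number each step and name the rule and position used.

1. m(e, c, m(m(c, e, p(m(c, p(c), p(c)))), p(m(b, p(c), c)), b))  →  m(m(c, e, p(m(c, p(c), p(c)))), p(m(b, p(c), c)), b)   [R3 at ε]
2. m(m(c, e, p(m(c, p(c), p(c)))), p(m(b, p(c), c)), b)  →  b   [R3 at ε]

b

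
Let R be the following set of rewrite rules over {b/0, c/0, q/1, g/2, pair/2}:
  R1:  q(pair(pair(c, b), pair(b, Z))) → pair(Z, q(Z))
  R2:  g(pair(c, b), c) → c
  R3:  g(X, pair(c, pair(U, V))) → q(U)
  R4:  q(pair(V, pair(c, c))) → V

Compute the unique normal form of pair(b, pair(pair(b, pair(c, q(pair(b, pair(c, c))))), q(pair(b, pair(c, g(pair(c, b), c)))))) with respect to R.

pair(b, pair(pair(b, pair(c, b)), b))

1. pair(b, pair(pair(b, pair(c, q(pair(b, pair(c, c))))), q(pair(b, pair(c, g(pair(c, b), c))))))  →  pair(b, pair(pair(b, pair(c, b)), q(pair(b, pair(c, g(pair(c, b), c))))))   [R4 at 2.1.2.2]
2. pair(b, pair(pair(b, pair(c, b)), q(pair(b, pair(c, g(pair(c, b), c))))))  →  pair(b, pair(pair(b, pair(c, b)), q(pair(b, pair(c, c)))))   [R2 at 2.2.1.2.2]
3. pair(b, pair(pair(b, pair(c, b)), q(pair(b, pair(c, c)))))  →  pair(b, pair(pair(b, pair(c, b)), b))   [R4 at 2.2]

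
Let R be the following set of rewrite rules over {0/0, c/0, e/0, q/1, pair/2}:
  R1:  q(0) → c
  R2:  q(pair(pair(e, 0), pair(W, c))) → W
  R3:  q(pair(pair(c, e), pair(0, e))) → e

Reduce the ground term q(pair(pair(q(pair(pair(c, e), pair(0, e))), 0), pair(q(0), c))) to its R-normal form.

1. q(pair(pair(q(pair(pair(c, e), pair(0, e))), 0), pair(q(0), c)))  →  q(pair(pair(e, 0), pair(q(0), c)))   [R3 at 1.1.1]
2. q(pair(pair(e, 0), pair(q(0), c)))  →  q(0)   [R2 at ε]
3. q(0)  →  c   [R1 at ε]

c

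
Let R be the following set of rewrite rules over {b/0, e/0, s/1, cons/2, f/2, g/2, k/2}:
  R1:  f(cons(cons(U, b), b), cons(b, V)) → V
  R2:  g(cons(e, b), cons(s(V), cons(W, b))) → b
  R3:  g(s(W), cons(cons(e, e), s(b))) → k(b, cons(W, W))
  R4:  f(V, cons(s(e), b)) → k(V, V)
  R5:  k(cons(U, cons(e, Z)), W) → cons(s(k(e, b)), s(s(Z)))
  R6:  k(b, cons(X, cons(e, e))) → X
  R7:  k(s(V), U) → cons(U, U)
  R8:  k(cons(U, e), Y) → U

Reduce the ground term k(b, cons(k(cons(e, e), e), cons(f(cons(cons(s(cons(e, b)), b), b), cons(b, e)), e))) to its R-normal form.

e

1. k(b, cons(k(cons(e, e), e), cons(f(cons(cons(s(cons(e, b)), b), b), cons(b, e)), e)))  →  k(b, cons(e, cons(f(cons(cons(s(cons(e, b)), b), b), cons(b, e)), e)))   [R8 at 2.1]
2. k(b, cons(e, cons(f(cons(cons(s(cons(e, b)), b), b), cons(b, e)), e)))  →  k(b, cons(e, cons(e, e)))   [R1 at 2.2.1]
3. k(b, cons(e, cons(e, e)))  →  e   [R6 at ε]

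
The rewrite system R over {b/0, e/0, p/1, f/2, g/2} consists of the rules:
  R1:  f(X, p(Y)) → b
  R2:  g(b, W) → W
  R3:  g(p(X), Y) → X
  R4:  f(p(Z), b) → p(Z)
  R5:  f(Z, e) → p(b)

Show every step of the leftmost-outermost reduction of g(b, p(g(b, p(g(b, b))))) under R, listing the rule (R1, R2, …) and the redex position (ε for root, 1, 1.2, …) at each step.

p(p(b))

1. g(b, p(g(b, p(g(b, b)))))  →  p(g(b, p(g(b, b))))   [R2 at ε]
2. p(g(b, p(g(b, b))))  →  p(p(g(b, b)))   [R2 at 1]
3. p(p(g(b, b)))  →  p(p(b))   [R2 at 1.1]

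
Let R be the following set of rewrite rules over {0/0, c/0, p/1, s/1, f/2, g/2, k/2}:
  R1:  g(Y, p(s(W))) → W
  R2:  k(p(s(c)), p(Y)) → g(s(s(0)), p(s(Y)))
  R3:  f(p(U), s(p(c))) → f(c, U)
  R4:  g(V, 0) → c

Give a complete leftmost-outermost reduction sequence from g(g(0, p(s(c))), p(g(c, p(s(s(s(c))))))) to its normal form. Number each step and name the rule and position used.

1. g(g(0, p(s(c))), p(g(c, p(s(s(s(c)))))))  →  g(c, p(g(c, p(s(s(s(c)))))))   [R1 at 1]
2. g(c, p(g(c, p(s(s(s(c)))))))  →  g(c, p(s(s(c))))   [R1 at 2.1]
3. g(c, p(s(s(c))))  →  s(c)   [R1 at ε]

s(c)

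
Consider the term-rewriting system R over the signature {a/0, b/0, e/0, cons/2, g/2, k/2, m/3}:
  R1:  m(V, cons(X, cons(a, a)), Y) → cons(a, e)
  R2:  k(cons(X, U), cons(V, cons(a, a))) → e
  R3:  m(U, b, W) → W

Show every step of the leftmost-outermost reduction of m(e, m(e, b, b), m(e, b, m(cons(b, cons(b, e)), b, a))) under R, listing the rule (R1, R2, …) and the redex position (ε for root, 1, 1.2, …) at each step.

a

1. m(e, m(e, b, b), m(e, b, m(cons(b, cons(b, e)), b, a)))  →  m(e, b, m(e, b, m(cons(b, cons(b, e)), b, a)))   [R3 at 2]
2. m(e, b, m(e, b, m(cons(b, cons(b, e)), b, a)))  →  m(e, b, m(cons(b, cons(b, e)), b, a))   [R3 at ε]
3. m(e, b, m(cons(b, cons(b, e)), b, a))  →  m(cons(b, cons(b, e)), b, a)   [R3 at ε]
4. m(cons(b, cons(b, e)), b, a)  →  a   [R3 at ε]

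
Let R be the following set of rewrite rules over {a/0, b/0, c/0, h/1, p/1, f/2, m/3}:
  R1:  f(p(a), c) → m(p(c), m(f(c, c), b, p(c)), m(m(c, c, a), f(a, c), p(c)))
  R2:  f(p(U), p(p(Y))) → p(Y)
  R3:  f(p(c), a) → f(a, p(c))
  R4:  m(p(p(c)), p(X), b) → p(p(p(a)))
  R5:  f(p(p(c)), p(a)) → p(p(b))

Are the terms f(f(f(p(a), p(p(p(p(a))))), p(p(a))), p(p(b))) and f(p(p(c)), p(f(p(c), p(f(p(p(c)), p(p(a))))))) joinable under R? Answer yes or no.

Reduce t₁ = f(f(f(p(a), p(p(p(p(a))))), p(p(a))), p(p(b))):
1. f(f(f(p(a), p(p(p(p(a))))), p(p(a))), p(p(b)))  →  f(f(p(p(p(a))), p(p(a))), p(p(b)))   [R2 at 1.1]
2. f(f(p(p(p(a))), p(p(a))), p(p(b)))  →  f(p(a), p(p(b)))   [R2 at 1]
3. f(p(a), p(p(b)))  →  p(b)   [R2 at ε]

Reduce t₂ = f(p(p(c)), p(f(p(c), p(f(p(p(c)), p(p(a))))))):
1. f(p(p(c)), p(f(p(c), p(f(p(p(c)), p(p(a)))))))  →  f(p(p(c)), p(f(p(c), p(p(a)))))   [R2 at 2.1.2.1]
2. f(p(p(c)), p(f(p(c), p(p(a)))))  →  f(p(p(c)), p(p(a)))   [R2 at 2.1]
3. f(p(p(c)), p(p(a)))  →  p(a)   [R2 at ε]

no — NF(t₁) = p(b), NF(t₂) = p(a)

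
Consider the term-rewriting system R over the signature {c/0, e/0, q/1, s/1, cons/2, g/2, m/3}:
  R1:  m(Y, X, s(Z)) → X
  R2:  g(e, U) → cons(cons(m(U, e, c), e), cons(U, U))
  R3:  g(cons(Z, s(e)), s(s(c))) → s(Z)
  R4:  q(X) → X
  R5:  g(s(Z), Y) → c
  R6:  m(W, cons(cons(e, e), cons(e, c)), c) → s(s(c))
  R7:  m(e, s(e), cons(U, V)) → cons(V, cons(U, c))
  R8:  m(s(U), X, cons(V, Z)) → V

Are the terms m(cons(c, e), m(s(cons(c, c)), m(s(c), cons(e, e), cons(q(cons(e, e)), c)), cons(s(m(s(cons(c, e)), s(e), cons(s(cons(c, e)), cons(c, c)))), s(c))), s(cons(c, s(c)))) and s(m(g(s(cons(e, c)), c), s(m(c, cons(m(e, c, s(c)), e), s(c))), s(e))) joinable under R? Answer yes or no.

yes — NF(t₁) = s(s(cons(c, e))), NF(t₂) = s(s(cons(c, e)))

Reduce t₁ = m(cons(c, e), m(s(cons(c, c)), m(s(c), cons(e, e), cons(q(cons(e, e)), c)), cons(s(m(s(cons(c, e)), s(e), cons(s(cons(c, e)), cons(c, c)))), s(c))), s(cons(c, s(c)))):
1. m(cons(c, e), m(s(cons(c, c)), m(s(c), cons(e, e), cons(q(cons(e, e)), c)), cons(s(m(s(cons(c, e)), s(e), cons(s(cons(c, e)), cons(c, c)))), s(c))), s(cons(c, s(c))))  →  m(s(cons(c, c)), m(s(c), cons(e, e), cons(q(cons(e, e)), c)), cons(s(m(s(cons(c, e)), s(e), cons(s(cons(c, e)), cons(c, c)))), s(c)))   [R1 at ε]
2. m(s(cons(c, c)), m(s(c), cons(e, e), cons(q(cons(e, e)), c)), cons(s(m(s(cons(c, e)), s(e), cons(s(cons(c, e)), cons(c, c)))), s(c)))  →  s(m(s(cons(c, e)), s(e), cons(s(cons(c, e)), cons(c, c))))   [R8 at ε]
3. s(m(s(cons(c, e)), s(e), cons(s(cons(c, e)), cons(c, c))))  →  s(s(cons(c, e)))   [R8 at 1]

Reduce t₂ = s(m(g(s(cons(e, c)), c), s(m(c, cons(m(e, c, s(c)), e), s(c))), s(e))):
1. s(m(g(s(cons(e, c)), c), s(m(c, cons(m(e, c, s(c)), e), s(c))), s(e)))  →  s(s(m(c, cons(m(e, c, s(c)), e), s(c))))   [R1 at 1]
2. s(s(m(c, cons(m(e, c, s(c)), e), s(c))))  →  s(s(cons(m(e, c, s(c)), e)))   [R1 at 1.1]
3. s(s(cons(m(e, c, s(c)), e)))  →  s(s(cons(c, e)))   [R1 at 1.1.1]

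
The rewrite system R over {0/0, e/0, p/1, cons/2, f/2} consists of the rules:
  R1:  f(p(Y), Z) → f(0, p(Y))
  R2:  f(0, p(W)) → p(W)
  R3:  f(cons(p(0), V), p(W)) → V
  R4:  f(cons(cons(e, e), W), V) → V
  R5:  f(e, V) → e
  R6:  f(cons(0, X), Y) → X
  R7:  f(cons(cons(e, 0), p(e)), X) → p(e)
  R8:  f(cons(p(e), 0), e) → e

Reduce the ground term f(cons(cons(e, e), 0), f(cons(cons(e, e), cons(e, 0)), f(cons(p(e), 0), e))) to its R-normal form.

e

1. f(cons(cons(e, e), 0), f(cons(cons(e, e), cons(e, 0)), f(cons(p(e), 0), e)))  →  f(cons(cons(e, e), cons(e, 0)), f(cons(p(e), 0), e))   [R4 at ε]
2. f(cons(cons(e, e), cons(e, 0)), f(cons(p(e), 0), e))  →  f(cons(p(e), 0), e)   [R4 at ε]
3. f(cons(p(e), 0), e)  →  e   [R8 at ε]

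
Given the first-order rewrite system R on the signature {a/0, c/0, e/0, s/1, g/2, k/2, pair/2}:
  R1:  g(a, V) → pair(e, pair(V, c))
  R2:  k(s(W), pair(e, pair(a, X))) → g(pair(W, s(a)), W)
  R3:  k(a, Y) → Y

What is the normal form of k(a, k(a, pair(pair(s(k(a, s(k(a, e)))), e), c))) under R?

pair(pair(s(s(e)), e), c)

1. k(a, k(a, pair(pair(s(k(a, s(k(a, e)))), e), c)))  →  k(a, pair(pair(s(k(a, s(k(a, e)))), e), c))   [R3 at ε]
2. k(a, pair(pair(s(k(a, s(k(a, e)))), e), c))  →  pair(pair(s(k(a, s(k(a, e)))), e), c)   [R3 at ε]
3. pair(pair(s(k(a, s(k(a, e)))), e), c)  →  pair(pair(s(s(k(a, e))), e), c)   [R3 at 1.1.1]
4. pair(pair(s(s(k(a, e))), e), c)  →  pair(pair(s(s(e)), e), c)   [R3 at 1.1.1.1]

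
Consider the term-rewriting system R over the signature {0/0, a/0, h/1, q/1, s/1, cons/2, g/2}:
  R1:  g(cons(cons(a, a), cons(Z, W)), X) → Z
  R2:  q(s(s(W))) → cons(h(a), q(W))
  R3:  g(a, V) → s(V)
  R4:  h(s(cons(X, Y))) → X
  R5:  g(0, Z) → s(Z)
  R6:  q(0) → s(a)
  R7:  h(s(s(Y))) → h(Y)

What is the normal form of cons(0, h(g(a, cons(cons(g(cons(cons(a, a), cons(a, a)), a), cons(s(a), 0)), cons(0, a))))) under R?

cons(0, cons(a, cons(s(a), 0)))

1. cons(0, h(g(a, cons(cons(g(cons(cons(a, a), cons(a, a)), a), cons(s(a), 0)), cons(0, a)))))  →  cons(0, h(s(cons(cons(g(cons(cons(a, a), cons(a, a)), a), cons(s(a), 0)), cons(0, a)))))   [R3 at 2.1]
2. cons(0, h(s(cons(cons(g(cons(cons(a, a), cons(a, a)), a), cons(s(a), 0)), cons(0, a)))))  →  cons(0, cons(g(cons(cons(a, a), cons(a, a)), a), cons(s(a), 0)))   [R4 at 2]
3. cons(0, cons(g(cons(cons(a, a), cons(a, a)), a), cons(s(a), 0)))  →  cons(0, cons(a, cons(s(a), 0)))   [R1 at 2.1]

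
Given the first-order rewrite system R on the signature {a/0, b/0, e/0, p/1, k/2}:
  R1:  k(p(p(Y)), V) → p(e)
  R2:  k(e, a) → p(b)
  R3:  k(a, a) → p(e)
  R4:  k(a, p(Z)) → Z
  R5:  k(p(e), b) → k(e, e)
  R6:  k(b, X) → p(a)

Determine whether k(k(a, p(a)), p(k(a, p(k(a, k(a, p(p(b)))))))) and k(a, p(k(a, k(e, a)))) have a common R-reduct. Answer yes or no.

Reduce t₁ = k(k(a, p(a)), p(k(a, p(k(a, k(a, p(p(b)))))))):
1. k(k(a, p(a)), p(k(a, p(k(a, k(a, p(p(b))))))))  →  k(a, p(k(a, p(k(a, k(a, p(p(b))))))))   [R4 at 1]
2. k(a, p(k(a, p(k(a, k(a, p(p(b))))))))  →  k(a, p(k(a, k(a, p(p(b))))))   [R4 at ε]
3. k(a, p(k(a, k(a, p(p(b))))))  →  k(a, k(a, p(p(b))))   [R4 at ε]
4. k(a, k(a, p(p(b))))  →  k(a, p(b))   [R4 at 2]
5. k(a, p(b))  →  b   [R4 at ε]

Reduce t₂ = k(a, p(k(a, k(e, a)))):
1. k(a, p(k(a, k(e, a))))  →  k(a, k(e, a))   [R4 at ε]
2. k(a, k(e, a))  →  k(a, p(b))   [R2 at 2]
3. k(a, p(b))  →  b   [R4 at ε]

yes — NF(t₁) = b, NF(t₂) = b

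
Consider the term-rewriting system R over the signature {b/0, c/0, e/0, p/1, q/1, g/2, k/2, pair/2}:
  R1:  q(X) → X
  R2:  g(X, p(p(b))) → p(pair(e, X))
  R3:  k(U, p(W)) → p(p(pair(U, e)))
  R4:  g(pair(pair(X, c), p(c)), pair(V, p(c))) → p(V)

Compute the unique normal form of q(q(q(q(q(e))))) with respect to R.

1. q(q(q(q(q(e)))))  →  q(q(q(q(e))))   [R1 at ε]
2. q(q(q(q(e))))  →  q(q(q(e)))   [R1 at ε]
3. q(q(q(e)))  →  q(q(e))   [R1 at ε]
4. q(q(e))  →  q(e)   [R1 at ε]
5. q(e)  →  e   [R1 at ε]

e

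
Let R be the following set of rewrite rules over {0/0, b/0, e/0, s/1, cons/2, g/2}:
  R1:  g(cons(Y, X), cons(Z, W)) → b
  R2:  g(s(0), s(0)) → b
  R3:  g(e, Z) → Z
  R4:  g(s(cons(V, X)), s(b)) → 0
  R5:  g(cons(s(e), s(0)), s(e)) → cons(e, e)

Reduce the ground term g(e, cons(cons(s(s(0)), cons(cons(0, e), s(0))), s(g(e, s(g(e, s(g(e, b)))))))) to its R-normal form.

cons(cons(s(s(0)), cons(cons(0, e), s(0))), s(s(s(b))))

1. g(e, cons(cons(s(s(0)), cons(cons(0, e), s(0))), s(g(e, s(g(e, s(g(e, b))))))))  →  cons(cons(s(s(0)), cons(cons(0, e), s(0))), s(g(e, s(g(e, s(g(e, b)))))))   [R3 at ε]
2. cons(cons(s(s(0)), cons(cons(0, e), s(0))), s(g(e, s(g(e, s(g(e, b)))))))  →  cons(cons(s(s(0)), cons(cons(0, e), s(0))), s(s(g(e, s(g(e, b))))))   [R3 at 2.1]
3. cons(cons(s(s(0)), cons(cons(0, e), s(0))), s(s(g(e, s(g(e, b))))))  →  cons(cons(s(s(0)), cons(cons(0, e), s(0))), s(s(s(g(e, b)))))   [R3 at 2.1.1]
4. cons(cons(s(s(0)), cons(cons(0, e), s(0))), s(s(s(g(e, b)))))  →  cons(cons(s(s(0)), cons(cons(0, e), s(0))), s(s(s(b))))   [R3 at 2.1.1.1]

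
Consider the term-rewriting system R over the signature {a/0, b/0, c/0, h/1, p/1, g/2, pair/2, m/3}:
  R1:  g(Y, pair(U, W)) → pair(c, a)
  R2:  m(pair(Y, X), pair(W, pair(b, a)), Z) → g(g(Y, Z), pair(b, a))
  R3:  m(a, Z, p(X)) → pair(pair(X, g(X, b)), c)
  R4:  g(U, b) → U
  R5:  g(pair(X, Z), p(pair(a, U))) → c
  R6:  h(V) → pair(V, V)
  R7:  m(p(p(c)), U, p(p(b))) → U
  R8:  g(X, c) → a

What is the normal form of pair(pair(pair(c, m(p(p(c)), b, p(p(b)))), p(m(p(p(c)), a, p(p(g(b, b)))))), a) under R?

pair(pair(pair(c, b), p(a)), a)

1. pair(pair(pair(c, m(p(p(c)), b, p(p(b)))), p(m(p(p(c)), a, p(p(g(b, b)))))), a)  →  pair(pair(pair(c, b), p(m(p(p(c)), a, p(p(g(b, b)))))), a)   [R7 at 1.1.2]
2. pair(pair(pair(c, b), p(m(p(p(c)), a, p(p(g(b, b)))))), a)  →  pair(pair(pair(c, b), p(m(p(p(c)), a, p(p(b))))), a)   [R4 at 1.2.1.3.1.1]
3. pair(pair(pair(c, b), p(m(p(p(c)), a, p(p(b))))), a)  →  pair(pair(pair(c, b), p(a)), a)   [R7 at 1.2.1]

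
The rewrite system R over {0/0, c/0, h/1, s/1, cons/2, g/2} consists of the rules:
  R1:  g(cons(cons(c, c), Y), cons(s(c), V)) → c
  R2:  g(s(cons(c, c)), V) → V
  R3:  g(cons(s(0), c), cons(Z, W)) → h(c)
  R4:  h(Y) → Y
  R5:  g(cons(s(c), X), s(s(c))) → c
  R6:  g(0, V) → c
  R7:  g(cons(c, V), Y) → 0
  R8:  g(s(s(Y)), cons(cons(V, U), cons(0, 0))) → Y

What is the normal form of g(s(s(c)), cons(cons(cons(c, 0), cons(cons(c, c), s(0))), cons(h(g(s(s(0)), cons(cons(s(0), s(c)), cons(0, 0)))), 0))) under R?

1. g(s(s(c)), cons(cons(cons(c, 0), cons(cons(c, c), s(0))), cons(h(g(s(s(0)), cons(cons(s(0), s(c)), cons(0, 0)))), 0)))  →  g(s(s(c)), cons(cons(cons(c, 0), cons(cons(c, c), s(0))), cons(g(s(s(0)), cons(cons(s(0), s(c)), cons(0, 0))), 0)))   [R4 at 2.2.1]
2. g(s(s(c)), cons(cons(cons(c, 0), cons(cons(c, c), s(0))), cons(g(s(s(0)), cons(cons(s(0), s(c)), cons(0, 0))), 0)))  →  g(s(s(c)), cons(cons(cons(c, 0), cons(cons(c, c), s(0))), cons(0, 0)))   [R8 at 2.2.1]
3. g(s(s(c)), cons(cons(cons(c, 0), cons(cons(c, c), s(0))), cons(0, 0)))  →  c   [R8 at ε]

c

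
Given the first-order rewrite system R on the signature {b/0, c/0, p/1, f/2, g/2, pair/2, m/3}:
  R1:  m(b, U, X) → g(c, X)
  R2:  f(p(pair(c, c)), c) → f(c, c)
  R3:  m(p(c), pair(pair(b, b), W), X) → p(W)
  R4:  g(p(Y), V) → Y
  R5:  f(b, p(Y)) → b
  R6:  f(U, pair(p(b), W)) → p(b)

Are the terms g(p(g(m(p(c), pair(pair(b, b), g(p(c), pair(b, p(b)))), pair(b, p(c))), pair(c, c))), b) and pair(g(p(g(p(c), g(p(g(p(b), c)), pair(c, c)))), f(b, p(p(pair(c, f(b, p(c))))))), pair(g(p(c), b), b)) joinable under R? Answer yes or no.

no — NF(t₁) = c, NF(t₂) = pair(c, pair(c, b))

Reduce t₁ = g(p(g(m(p(c), pair(pair(b, b), g(p(c), pair(b, p(b)))), pair(b, p(c))), pair(c, c))), b):
1. g(p(g(m(p(c), pair(pair(b, b), g(p(c), pair(b, p(b)))), pair(b, p(c))), pair(c, c))), b)  →  g(m(p(c), pair(pair(b, b), g(p(c), pair(b, p(b)))), pair(b, p(c))), pair(c, c))   [R4 at ε]
2. g(m(p(c), pair(pair(b, b), g(p(c), pair(b, p(b)))), pair(b, p(c))), pair(c, c))  →  g(p(g(p(c), pair(b, p(b)))), pair(c, c))   [R3 at 1]
3. g(p(g(p(c), pair(b, p(b)))), pair(c, c))  →  g(p(c), pair(b, p(b)))   [R4 at ε]
4. g(p(c), pair(b, p(b)))  →  c   [R4 at ε]

Reduce t₂ = pair(g(p(g(p(c), g(p(g(p(b), c)), pair(c, c)))), f(b, p(p(pair(c, f(b, p(c))))))), pair(g(p(c), b), b)):
1. pair(g(p(g(p(c), g(p(g(p(b), c)), pair(c, c)))), f(b, p(p(pair(c, f(b, p(c))))))), pair(g(p(c), b), b))  →  pair(g(p(c), g(p(g(p(b), c)), pair(c, c))), pair(g(p(c), b), b))   [R4 at 1]
2. pair(g(p(c), g(p(g(p(b), c)), pair(c, c))), pair(g(p(c), b), b))  →  pair(c, pair(g(p(c), b), b))   [R4 at 1]
3. pair(c, pair(g(p(c), b), b))  →  pair(c, pair(c, b))   [R4 at 2.1]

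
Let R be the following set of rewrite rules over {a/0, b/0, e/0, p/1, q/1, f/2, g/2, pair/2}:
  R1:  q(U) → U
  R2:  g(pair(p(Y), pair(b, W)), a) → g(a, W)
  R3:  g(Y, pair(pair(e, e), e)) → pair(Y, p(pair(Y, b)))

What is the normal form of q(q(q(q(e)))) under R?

1. q(q(q(q(e))))  →  q(q(q(e)))   [R1 at ε]
2. q(q(q(e)))  →  q(q(e))   [R1 at ε]
3. q(q(e))  →  q(e)   [R1 at ε]
4. q(e)  →  e   [R1 at ε]

e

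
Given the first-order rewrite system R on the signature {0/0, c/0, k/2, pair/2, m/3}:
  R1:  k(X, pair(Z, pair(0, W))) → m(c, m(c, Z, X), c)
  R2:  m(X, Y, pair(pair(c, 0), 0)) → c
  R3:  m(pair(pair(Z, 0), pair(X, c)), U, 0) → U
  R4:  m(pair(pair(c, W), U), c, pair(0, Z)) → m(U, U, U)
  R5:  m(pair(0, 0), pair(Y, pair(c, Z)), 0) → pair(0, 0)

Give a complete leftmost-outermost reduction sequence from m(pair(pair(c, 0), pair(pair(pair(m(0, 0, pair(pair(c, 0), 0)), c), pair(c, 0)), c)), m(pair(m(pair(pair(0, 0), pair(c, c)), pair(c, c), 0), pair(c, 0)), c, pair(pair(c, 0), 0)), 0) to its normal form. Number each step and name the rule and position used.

c

1. m(pair(pair(c, 0), pair(pair(pair(m(0, 0, pair(pair(c, 0), 0)), c), pair(c, 0)), c)), m(pair(m(pair(pair(0, 0), pair(c, c)), pair(c, c), 0), pair(c, 0)), c, pair(pair(c, 0), 0)), 0)  →  m(pair(m(pair(pair(0, 0), pair(c, c)), pair(c, c), 0), pair(c, 0)), c, pair(pair(c, 0), 0))   [R3 at ε]
2. m(pair(m(pair(pair(0, 0), pair(c, c)), pair(c, c), 0), pair(c, 0)), c, pair(pair(c, 0), 0))  →  c   [R2 at ε]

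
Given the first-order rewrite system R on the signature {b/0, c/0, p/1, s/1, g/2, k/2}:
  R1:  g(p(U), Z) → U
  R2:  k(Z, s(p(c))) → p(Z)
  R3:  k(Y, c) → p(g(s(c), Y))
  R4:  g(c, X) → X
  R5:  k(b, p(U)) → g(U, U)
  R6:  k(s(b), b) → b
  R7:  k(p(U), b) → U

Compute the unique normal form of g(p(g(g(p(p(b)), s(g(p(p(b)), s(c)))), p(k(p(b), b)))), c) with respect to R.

1. g(p(g(g(p(p(b)), s(g(p(p(b)), s(c)))), p(k(p(b), b)))), c)  →  g(g(p(p(b)), s(g(p(p(b)), s(c)))), p(k(p(b), b)))   [R1 at ε]
2. g(g(p(p(b)), s(g(p(p(b)), s(c)))), p(k(p(b), b)))  →  g(p(b), p(k(p(b), b)))   [R1 at 1]
3. g(p(b), p(k(p(b), b)))  →  b   [R1 at ε]

b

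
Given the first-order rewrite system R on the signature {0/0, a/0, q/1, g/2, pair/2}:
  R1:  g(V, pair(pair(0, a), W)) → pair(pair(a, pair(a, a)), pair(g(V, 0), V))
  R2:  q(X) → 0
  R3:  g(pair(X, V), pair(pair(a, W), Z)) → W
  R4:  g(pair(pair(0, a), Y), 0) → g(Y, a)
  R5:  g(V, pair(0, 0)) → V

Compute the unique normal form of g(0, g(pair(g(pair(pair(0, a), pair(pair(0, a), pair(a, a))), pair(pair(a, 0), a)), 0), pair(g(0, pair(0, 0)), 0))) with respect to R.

0

1. g(0, g(pair(g(pair(pair(0, a), pair(pair(0, a), pair(a, a))), pair(pair(a, 0), a)), 0), pair(g(0, pair(0, 0)), 0)))  →  g(0, g(pair(0, 0), pair(g(0, pair(0, 0)), 0)))   [R3 at 2.1.1]
2. g(0, g(pair(0, 0), pair(g(0, pair(0, 0)), 0)))  →  g(0, g(pair(0, 0), pair(0, 0)))   [R5 at 2.2.1]
3. g(0, g(pair(0, 0), pair(0, 0)))  →  g(0, pair(0, 0))   [R5 at 2]
4. g(0, pair(0, 0))  →  0   [R5 at ε]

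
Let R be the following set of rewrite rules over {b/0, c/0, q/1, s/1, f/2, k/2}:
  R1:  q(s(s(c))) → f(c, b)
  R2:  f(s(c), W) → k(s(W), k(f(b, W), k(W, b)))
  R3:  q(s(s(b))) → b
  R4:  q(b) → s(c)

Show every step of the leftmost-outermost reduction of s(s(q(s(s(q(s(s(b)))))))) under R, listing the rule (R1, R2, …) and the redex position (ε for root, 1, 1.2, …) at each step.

1. s(s(q(s(s(q(s(s(b))))))))  →  s(s(q(s(s(b)))))   [R3 at 1.1.1.1.1]
2. s(s(q(s(s(b)))))  →  s(s(b))   [R3 at 1.1]

s(s(b))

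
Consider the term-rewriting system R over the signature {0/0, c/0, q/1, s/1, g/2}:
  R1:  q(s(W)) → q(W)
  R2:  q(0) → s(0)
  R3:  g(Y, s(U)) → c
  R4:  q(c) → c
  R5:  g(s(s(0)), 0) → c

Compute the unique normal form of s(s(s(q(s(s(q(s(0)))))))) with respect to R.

1. s(s(s(q(s(s(q(s(0))))))))  →  s(s(s(q(s(q(s(0)))))))   [R1 at 1.1.1]
2. s(s(s(q(s(q(s(0)))))))  →  s(s(s(q(q(s(0))))))   [R1 at 1.1.1]
3. s(s(s(q(q(s(0))))))  →  s(s(s(q(q(0)))))   [R1 at 1.1.1.1]
4. s(s(s(q(q(0)))))  →  s(s(s(q(s(0)))))   [R2 at 1.1.1.1]
5. s(s(s(q(s(0)))))  →  s(s(s(q(0))))   [R1 at 1.1.1]
6. s(s(s(q(0))))  →  s(s(s(s(0))))   [R2 at 1.1.1]

s(s(s(s(0))))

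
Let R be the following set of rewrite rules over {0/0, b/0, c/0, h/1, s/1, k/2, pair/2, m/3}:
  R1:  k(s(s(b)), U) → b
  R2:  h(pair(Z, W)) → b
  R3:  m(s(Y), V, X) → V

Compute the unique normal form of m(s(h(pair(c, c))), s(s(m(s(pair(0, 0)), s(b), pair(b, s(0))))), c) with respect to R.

1. m(s(h(pair(c, c))), s(s(m(s(pair(0, 0)), s(b), pair(b, s(0))))), c)  →  s(s(m(s(pair(0, 0)), s(b), pair(b, s(0)))))   [R3 at ε]
2. s(s(m(s(pair(0, 0)), s(b), pair(b, s(0)))))  →  s(s(s(b)))   [R3 at 1.1]

s(s(s(b)))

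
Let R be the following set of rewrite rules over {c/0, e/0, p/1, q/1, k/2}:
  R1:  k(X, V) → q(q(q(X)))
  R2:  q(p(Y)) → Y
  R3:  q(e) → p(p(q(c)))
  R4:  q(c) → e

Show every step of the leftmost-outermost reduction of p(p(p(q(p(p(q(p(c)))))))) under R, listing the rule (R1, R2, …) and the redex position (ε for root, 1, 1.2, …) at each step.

p(p(p(p(c))))

1. p(p(p(q(p(p(q(p(c))))))))  →  p(p(p(p(q(p(c))))))   [R2 at 1.1.1]
2. p(p(p(p(q(p(c))))))  →  p(p(p(p(c))))   [R2 at 1.1.1.1]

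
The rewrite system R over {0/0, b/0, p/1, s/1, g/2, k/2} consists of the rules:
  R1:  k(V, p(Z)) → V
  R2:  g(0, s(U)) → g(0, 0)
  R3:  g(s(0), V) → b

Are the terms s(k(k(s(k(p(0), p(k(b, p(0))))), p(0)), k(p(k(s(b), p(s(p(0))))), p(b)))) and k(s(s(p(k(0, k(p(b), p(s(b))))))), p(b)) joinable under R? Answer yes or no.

Reduce t₁ = s(k(k(s(k(p(0), p(k(b, p(0))))), p(0)), k(p(k(s(b), p(s(p(0))))), p(b)))):
1. s(k(k(s(k(p(0), p(k(b, p(0))))), p(0)), k(p(k(s(b), p(s(p(0))))), p(b))))  →  s(k(s(k(p(0), p(k(b, p(0))))), k(p(k(s(b), p(s(p(0))))), p(b))))   [R1 at 1.1]
2. s(k(s(k(p(0), p(k(b, p(0))))), k(p(k(s(b), p(s(p(0))))), p(b))))  →  s(k(s(p(0)), k(p(k(s(b), p(s(p(0))))), p(b))))   [R1 at 1.1.1]
3. s(k(s(p(0)), k(p(k(s(b), p(s(p(0))))), p(b))))  →  s(k(s(p(0)), p(k(s(b), p(s(p(0)))))))   [R1 at 1.2]
4. s(k(s(p(0)), p(k(s(b), p(s(p(0)))))))  →  s(s(p(0)))   [R1 at 1]

Reduce t₂ = k(s(s(p(k(0, k(p(b), p(s(b))))))), p(b)):
1. k(s(s(p(k(0, k(p(b), p(s(b))))))), p(b))  →  s(s(p(k(0, k(p(b), p(s(b)))))))   [R1 at ε]
2. s(s(p(k(0, k(p(b), p(s(b)))))))  →  s(s(p(k(0, p(b)))))   [R1 at 1.1.1.2]
3. s(s(p(k(0, p(b)))))  →  s(s(p(0)))   [R1 at 1.1.1]

yes — NF(t₁) = s(s(p(0))), NF(t₂) = s(s(p(0)))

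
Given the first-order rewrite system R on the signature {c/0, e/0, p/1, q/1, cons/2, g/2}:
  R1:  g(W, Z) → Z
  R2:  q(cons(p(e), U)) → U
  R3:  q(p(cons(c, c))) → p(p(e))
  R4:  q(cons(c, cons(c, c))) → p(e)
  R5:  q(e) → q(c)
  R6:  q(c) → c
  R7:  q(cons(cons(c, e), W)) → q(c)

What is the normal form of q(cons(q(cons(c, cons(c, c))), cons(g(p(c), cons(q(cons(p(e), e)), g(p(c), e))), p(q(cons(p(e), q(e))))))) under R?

1. q(cons(q(cons(c, cons(c, c))), cons(g(p(c), cons(q(cons(p(e), e)), g(p(c), e))), p(q(cons(p(e), q(e)))))))  →  q(cons(p(e), cons(g(p(c), cons(q(cons(p(e), e)), g(p(c), e))), p(q(cons(p(e), q(e)))))))   [R4 at 1.1]
2. q(cons(p(e), cons(g(p(c), cons(q(cons(p(e), e)), g(p(c), e))), p(q(cons(p(e), q(e)))))))  →  cons(g(p(c), cons(q(cons(p(e), e)), g(p(c), e))), p(q(cons(p(e), q(e)))))   [R2 at ε]
3. cons(g(p(c), cons(q(cons(p(e), e)), g(p(c), e))), p(q(cons(p(e), q(e)))))  →  cons(cons(q(cons(p(e), e)), g(p(c), e)), p(q(cons(p(e), q(e)))))   [R1 at 1]
4. cons(cons(q(cons(p(e), e)), g(p(c), e)), p(q(cons(p(e), q(e)))))  →  cons(cons(e, g(p(c), e)), p(q(cons(p(e), q(e)))))   [R2 at 1.1]
5. cons(cons(e, g(p(c), e)), p(q(cons(p(e), q(e)))))  →  cons(cons(e, e), p(q(cons(p(e), q(e)))))   [R1 at 1.2]
6. cons(cons(e, e), p(q(cons(p(e), q(e)))))  →  cons(cons(e, e), p(q(e)))   [R2 at 2.1]
7. cons(cons(e, e), p(q(e)))  →  cons(cons(e, e), p(q(c)))   [R5 at 2.1]
8. cons(cons(e, e), p(q(c)))  →  cons(cons(e, e), p(c))   [R6 at 2.1]

cons(cons(e, e), p(c))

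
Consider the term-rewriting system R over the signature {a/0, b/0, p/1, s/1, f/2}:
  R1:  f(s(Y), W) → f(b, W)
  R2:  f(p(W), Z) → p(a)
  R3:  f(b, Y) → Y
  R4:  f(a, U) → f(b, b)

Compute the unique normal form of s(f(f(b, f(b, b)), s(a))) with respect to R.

s(s(a))

1. s(f(f(b, f(b, b)), s(a)))  →  s(f(f(b, b), s(a)))   [R3 at 1.1]
2. s(f(f(b, b), s(a)))  →  s(f(b, s(a)))   [R3 at 1.1]
3. s(f(b, s(a)))  →  s(s(a))   [R3 at 1]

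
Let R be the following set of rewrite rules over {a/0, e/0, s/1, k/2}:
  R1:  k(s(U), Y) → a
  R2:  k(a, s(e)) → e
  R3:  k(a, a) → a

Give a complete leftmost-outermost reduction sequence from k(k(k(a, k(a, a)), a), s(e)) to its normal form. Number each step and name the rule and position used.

e

1. k(k(k(a, k(a, a)), a), s(e))  →  k(k(k(a, a), a), s(e))   [R3 at 1.1.2]
2. k(k(k(a, a), a), s(e))  →  k(k(a, a), s(e))   [R3 at 1.1]
3. k(k(a, a), s(e))  →  k(a, s(e))   [R3 at 1]
4. k(a, s(e))  →  e   [R2 at ε]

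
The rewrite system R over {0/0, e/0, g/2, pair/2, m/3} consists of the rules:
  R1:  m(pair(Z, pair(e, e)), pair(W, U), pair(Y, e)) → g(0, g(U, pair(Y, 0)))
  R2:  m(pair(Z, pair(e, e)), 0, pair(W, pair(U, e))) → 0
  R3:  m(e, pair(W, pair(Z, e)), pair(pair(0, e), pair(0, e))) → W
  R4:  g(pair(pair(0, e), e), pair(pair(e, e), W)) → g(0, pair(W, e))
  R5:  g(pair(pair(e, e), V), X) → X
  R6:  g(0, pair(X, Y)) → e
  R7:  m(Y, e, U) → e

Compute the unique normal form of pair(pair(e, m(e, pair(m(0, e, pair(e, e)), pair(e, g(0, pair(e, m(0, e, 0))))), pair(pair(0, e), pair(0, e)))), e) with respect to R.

1. pair(pair(e, m(e, pair(m(0, e, pair(e, e)), pair(e, g(0, pair(e, m(0, e, 0))))), pair(pair(0, e), pair(0, e)))), e)  →  pair(pair(e, m(e, pair(e, pair(e, g(0, pair(e, m(0, e, 0))))), pair(pair(0, e), pair(0, e)))), e)   [R7 at 1.2.2.1]
2. pair(pair(e, m(e, pair(e, pair(e, g(0, pair(e, m(0, e, 0))))), pair(pair(0, e), pair(0, e)))), e)  →  pair(pair(e, m(e, pair(e, pair(e, e)), pair(pair(0, e), pair(0, e)))), e)   [R6 at 1.2.2.2.2]
3. pair(pair(e, m(e, pair(e, pair(e, e)), pair(pair(0, e), pair(0, e)))), e)  →  pair(pair(e, e), e)   [R3 at 1.2]

pair(pair(e, e), e)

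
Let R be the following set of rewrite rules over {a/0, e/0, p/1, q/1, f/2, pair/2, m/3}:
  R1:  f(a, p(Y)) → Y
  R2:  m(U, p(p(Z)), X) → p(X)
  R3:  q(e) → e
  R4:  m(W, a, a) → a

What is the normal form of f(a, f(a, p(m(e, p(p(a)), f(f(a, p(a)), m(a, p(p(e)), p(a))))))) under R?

p(a)

1. f(a, f(a, p(m(e, p(p(a)), f(f(a, p(a)), m(a, p(p(e)), p(a)))))))  →  f(a, m(e, p(p(a)), f(f(a, p(a)), m(a, p(p(e)), p(a)))))   [R1 at 2]
2. f(a, m(e, p(p(a)), f(f(a, p(a)), m(a, p(p(e)), p(a)))))  →  f(a, p(f(f(a, p(a)), m(a, p(p(e)), p(a)))))   [R2 at 2]
3. f(a, p(f(f(a, p(a)), m(a, p(p(e)), p(a)))))  →  f(f(a, p(a)), m(a, p(p(e)), p(a)))   [R1 at ε]
4. f(f(a, p(a)), m(a, p(p(e)), p(a)))  →  f(a, m(a, p(p(e)), p(a)))   [R1 at 1]
5. f(a, m(a, p(p(e)), p(a)))  →  f(a, p(p(a)))   [R2 at 2]
6. f(a, p(p(a)))  →  p(a)   [R1 at ε]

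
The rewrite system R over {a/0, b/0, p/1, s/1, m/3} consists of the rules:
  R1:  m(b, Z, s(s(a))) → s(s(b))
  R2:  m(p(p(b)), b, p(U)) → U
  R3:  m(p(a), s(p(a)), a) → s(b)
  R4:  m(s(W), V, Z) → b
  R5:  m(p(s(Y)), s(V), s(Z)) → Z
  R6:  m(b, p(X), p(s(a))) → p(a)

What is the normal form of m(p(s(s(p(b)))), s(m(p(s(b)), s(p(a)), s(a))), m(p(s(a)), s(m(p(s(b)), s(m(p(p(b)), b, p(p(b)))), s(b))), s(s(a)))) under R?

1. m(p(s(s(p(b)))), s(m(p(s(b)), s(p(a)), s(a))), m(p(s(a)), s(m(p(s(b)), s(m(p(p(b)), b, p(p(b)))), s(b))), s(s(a))))  →  m(p(s(s(p(b)))), s(a), m(p(s(a)), s(m(p(s(b)), s(m(p(p(b)), b, p(p(b)))), s(b))), s(s(a))))   [R5 at 2.1]
2. m(p(s(s(p(b)))), s(a), m(p(s(a)), s(m(p(s(b)), s(m(p(p(b)), b, p(p(b)))), s(b))), s(s(a))))  →  m(p(s(s(p(b)))), s(a), s(a))   [R5 at 3]
3. m(p(s(s(p(b)))), s(a), s(a))  →  a   [R5 at ε]

a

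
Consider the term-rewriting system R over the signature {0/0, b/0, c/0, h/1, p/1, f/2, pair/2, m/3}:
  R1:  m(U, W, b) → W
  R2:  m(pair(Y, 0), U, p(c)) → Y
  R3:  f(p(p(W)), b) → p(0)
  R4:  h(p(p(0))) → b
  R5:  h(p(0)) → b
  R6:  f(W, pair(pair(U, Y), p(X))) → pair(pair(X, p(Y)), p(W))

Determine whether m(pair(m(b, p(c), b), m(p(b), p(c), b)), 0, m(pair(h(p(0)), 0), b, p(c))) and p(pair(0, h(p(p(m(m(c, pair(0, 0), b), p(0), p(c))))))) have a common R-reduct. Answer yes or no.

Reduce t₁ = m(pair(m(b, p(c), b), m(p(b), p(c), b)), 0, m(pair(h(p(0)), 0), b, p(c))):
1. m(pair(m(b, p(c), b), m(p(b), p(c), b)), 0, m(pair(h(p(0)), 0), b, p(c)))  →  m(pair(p(c), m(p(b), p(c), b)), 0, m(pair(h(p(0)), 0), b, p(c)))   [R1 at 1.1]
2. m(pair(p(c), m(p(b), p(c), b)), 0, m(pair(h(p(0)), 0), b, p(c)))  →  m(pair(p(c), p(c)), 0, m(pair(h(p(0)), 0), b, p(c)))   [R1 at 1.2]
3. m(pair(p(c), p(c)), 0, m(pair(h(p(0)), 0), b, p(c)))  →  m(pair(p(c), p(c)), 0, h(p(0)))   [R2 at 3]
4. m(pair(p(c), p(c)), 0, h(p(0)))  →  m(pair(p(c), p(c)), 0, b)   [R5 at 3]
5. m(pair(p(c), p(c)), 0, b)  →  0   [R1 at ε]

Reduce t₂ = p(pair(0, h(p(p(m(m(c, pair(0, 0), b), p(0), p(c))))))):
1. p(pair(0, h(p(p(m(m(c, pair(0, 0), b), p(0), p(c)))))))  →  p(pair(0, h(p(p(m(pair(0, 0), p(0), p(c)))))))   [R1 at 1.2.1.1.1.1]
2. p(pair(0, h(p(p(m(pair(0, 0), p(0), p(c)))))))  →  p(pair(0, h(p(p(0)))))   [R2 at 1.2.1.1.1]
3. p(pair(0, h(p(p(0)))))  →  p(pair(0, b))   [R4 at 1.2]

no — NF(t₁) = 0, NF(t₂) = p(pair(0, b))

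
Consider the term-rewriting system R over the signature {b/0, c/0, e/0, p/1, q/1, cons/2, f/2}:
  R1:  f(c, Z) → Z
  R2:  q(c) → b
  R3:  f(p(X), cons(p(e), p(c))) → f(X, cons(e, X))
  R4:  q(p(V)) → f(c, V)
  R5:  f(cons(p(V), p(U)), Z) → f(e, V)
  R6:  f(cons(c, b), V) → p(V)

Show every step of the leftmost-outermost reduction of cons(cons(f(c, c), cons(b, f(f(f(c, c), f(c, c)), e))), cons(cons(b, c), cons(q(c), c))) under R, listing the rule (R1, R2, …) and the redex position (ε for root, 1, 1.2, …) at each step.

cons(cons(c, cons(b, e)), cons(cons(b, c), cons(b, c)))

1. cons(cons(f(c, c), cons(b, f(f(f(c, c), f(c, c)), e))), cons(cons(b, c), cons(q(c), c)))  →  cons(cons(c, cons(b, f(f(f(c, c), f(c, c)), e))), cons(cons(b, c), cons(q(c), c)))   [R1 at 1.1]
2. cons(cons(c, cons(b, f(f(f(c, c), f(c, c)), e))), cons(cons(b, c), cons(q(c), c)))  →  cons(cons(c, cons(b, f(f(c, f(c, c)), e))), cons(cons(b, c), cons(q(c), c)))   [R1 at 1.2.2.1.1]
3. cons(cons(c, cons(b, f(f(c, f(c, c)), e))), cons(cons(b, c), cons(q(c), c)))  →  cons(cons(c, cons(b, f(f(c, c), e))), cons(cons(b, c), cons(q(c), c)))   [R1 at 1.2.2.1]
4. cons(cons(c, cons(b, f(f(c, c), e))), cons(cons(b, c), cons(q(c), c)))  →  cons(cons(c, cons(b, f(c, e))), cons(cons(b, c), cons(q(c), c)))   [R1 at 1.2.2.1]
5. cons(cons(c, cons(b, f(c, e))), cons(cons(b, c), cons(q(c), c)))  →  cons(cons(c, cons(b, e)), cons(cons(b, c), cons(q(c), c)))   [R1 at 1.2.2]
6. cons(cons(c, cons(b, e)), cons(cons(b, c), cons(q(c), c)))  →  cons(cons(c, cons(b, e)), cons(cons(b, c), cons(b, c)))   [R2 at 2.2.1]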